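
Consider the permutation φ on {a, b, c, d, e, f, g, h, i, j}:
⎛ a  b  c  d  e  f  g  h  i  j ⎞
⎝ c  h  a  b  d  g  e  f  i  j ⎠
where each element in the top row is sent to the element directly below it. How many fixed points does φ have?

2

The fixed points (elements with φ(x) = x) are {i, j}, so there are 2.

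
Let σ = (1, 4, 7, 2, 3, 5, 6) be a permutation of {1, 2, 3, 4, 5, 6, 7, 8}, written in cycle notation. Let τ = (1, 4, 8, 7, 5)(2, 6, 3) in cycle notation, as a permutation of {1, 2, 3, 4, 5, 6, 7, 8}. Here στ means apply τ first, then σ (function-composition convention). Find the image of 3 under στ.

(στ)(3) = σ(τ(3)). τ(3) = 2, then σ(2) = 3. So (στ)(3) = 3.

3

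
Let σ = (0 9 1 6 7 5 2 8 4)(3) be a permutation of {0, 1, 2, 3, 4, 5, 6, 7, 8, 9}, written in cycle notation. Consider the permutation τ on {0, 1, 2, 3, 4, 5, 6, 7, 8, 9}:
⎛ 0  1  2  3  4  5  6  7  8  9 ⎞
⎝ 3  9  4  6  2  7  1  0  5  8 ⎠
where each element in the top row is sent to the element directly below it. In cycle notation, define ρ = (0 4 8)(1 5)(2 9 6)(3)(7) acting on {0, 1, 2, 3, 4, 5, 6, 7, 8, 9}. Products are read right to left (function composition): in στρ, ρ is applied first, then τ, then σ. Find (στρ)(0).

8

Chase 0: ρ(0) = 4; τ(4) = 2; σ(2) = 8. Hence (στρ)(0) = 8.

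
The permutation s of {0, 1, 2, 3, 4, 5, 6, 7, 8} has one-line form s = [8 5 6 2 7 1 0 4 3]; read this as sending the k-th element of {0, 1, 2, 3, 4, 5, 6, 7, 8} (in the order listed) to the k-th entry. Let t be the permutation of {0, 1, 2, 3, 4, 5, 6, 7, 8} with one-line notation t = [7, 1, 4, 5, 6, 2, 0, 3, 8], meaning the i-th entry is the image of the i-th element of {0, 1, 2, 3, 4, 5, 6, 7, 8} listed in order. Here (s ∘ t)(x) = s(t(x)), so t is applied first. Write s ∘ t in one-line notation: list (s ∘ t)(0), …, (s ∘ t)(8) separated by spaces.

(s ∘ t)(x) = s(t(x)). Computing each image: s(t(0)) = s(7) = 4, s(t(1)) = s(1) = 5, s(t(2)) = s(4) = 7, s(t(3)) = s(5) = 1, s(t(4)) = s(6) = 0, s(t(5)) = s(2) = 6, s(t(6)) = s(0) = 8, s(t(7)) = s(3) = 2, s(t(8)) = s(8) = 3.
Hence s ∘ t = [4 5 7 1 0 6 8 2 3].

4 5 7 1 0 6 8 2 3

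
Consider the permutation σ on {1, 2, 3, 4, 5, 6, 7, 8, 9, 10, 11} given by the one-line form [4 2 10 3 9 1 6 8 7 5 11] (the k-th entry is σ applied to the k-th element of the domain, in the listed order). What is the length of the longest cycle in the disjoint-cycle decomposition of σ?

8

Decomposing into disjoint cycles gives (1, 4, 3, 10, 5, 9, 7, 6); the longest has length 8.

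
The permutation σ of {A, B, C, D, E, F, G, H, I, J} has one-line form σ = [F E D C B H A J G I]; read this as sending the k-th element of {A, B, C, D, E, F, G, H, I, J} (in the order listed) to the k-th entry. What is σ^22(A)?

I

Tracing A → F → … returns to A after 6 steps, so A lies in a 6-cycle (A F H J I G).
Powers repeat with period 6 on this cycle, and 22 mod 6 = 4, so σ^22(A) = σ^4(A).
Stepping 4 places around the cycle: A → F → H → J → I.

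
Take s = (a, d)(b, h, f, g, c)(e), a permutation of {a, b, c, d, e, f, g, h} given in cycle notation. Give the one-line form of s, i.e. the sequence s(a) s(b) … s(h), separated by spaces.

Each element maps to the next entry in its cycle (wrapping to the front): a↦d, b↦h, c↦b, d↦a, e↦e, f↦g, g↦c, h↦f.
So the one-line form is d h b a e g c f.

d h b a e g c f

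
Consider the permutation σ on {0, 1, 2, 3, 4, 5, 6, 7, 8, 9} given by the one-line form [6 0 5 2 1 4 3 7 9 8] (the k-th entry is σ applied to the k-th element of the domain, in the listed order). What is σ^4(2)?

Tracing 2 → 5 → … returns to 2 after 7 steps, so 2 lies in a 7-cycle (0 6 3 2 5 4 1).
Advancing 4 steps from 2: 2 → 5 → 4 → 1 → 0.

0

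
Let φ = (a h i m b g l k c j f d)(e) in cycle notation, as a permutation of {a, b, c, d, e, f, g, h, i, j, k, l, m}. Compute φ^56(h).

j

h lies in the 12-cycle (a h i m b g l k c j f d).
Since the cycle has length 12, φ^56 acts on it the same as φ^8 (56 mod 12 = 8).
Advancing 8 steps from h: h → i → m → b → g → l → k → c → j.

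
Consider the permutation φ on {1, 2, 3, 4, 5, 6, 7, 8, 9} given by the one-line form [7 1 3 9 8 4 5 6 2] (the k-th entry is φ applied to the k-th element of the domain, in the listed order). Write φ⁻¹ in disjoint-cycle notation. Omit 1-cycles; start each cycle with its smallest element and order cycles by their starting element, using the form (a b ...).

The cycle decomposition of φ is (1 7 5 8 6 4 9 2).
The inverse reverses every cycle; in canonical form, φ⁻¹ = (1 2 9 4 6 8 5 7).

(1 2 9 4 6 8 5 7)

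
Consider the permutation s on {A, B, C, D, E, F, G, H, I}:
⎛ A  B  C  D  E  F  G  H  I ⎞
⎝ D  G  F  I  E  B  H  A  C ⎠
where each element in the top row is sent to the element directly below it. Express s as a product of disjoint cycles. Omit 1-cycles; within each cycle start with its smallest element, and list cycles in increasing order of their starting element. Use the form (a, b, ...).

(A, D, I, C, F, B, G, H)

Start at A and follow images: A → D → I → C → F → B → G → H → A, giving the cycle (A, D, I, C, F, B, G, H).
Continuing from each remaining unvisited element yields (A, D, I, C, F, B, G, H).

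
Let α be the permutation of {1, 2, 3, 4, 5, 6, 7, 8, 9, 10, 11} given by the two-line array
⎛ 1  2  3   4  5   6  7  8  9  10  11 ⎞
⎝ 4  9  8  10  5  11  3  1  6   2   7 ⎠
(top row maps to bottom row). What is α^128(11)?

9

Tracing 11 → 7 → … returns to 11 after 10 steps, so 11 lies in a 10-cycle (1, 4, 10, 2, 9, 6, 11, 7, 3, 8).
On a 10-cycle, α^10 is the identity, so α^128 = α^8 there (128 ≡ 8 mod 10).
Advancing 8 steps from 11: 11 → 7 → 3 → 8 → 1 → 4 → 10 → 2 → 9.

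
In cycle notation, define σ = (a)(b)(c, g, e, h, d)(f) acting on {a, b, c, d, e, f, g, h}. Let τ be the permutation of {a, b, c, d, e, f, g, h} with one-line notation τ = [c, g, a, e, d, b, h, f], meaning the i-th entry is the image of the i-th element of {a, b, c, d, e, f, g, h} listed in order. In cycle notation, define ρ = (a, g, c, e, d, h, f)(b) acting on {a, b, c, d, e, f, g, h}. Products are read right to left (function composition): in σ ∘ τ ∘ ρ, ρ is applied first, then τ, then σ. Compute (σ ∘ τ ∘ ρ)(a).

(σ ∘ τ ∘ ρ)(a) = σ(τ(ρ(a))). ρ(a) = g, then τ(g) = h, then σ(h) = d, so the result is d.

d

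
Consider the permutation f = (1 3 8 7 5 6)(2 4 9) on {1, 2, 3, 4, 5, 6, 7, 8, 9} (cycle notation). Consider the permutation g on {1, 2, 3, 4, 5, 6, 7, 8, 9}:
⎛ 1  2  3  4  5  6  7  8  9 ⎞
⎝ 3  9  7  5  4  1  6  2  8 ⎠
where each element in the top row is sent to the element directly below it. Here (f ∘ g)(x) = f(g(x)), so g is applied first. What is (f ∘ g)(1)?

8

g(1) = 3, then f(3) = 8; composing gives (f ∘ g)(1) = 8.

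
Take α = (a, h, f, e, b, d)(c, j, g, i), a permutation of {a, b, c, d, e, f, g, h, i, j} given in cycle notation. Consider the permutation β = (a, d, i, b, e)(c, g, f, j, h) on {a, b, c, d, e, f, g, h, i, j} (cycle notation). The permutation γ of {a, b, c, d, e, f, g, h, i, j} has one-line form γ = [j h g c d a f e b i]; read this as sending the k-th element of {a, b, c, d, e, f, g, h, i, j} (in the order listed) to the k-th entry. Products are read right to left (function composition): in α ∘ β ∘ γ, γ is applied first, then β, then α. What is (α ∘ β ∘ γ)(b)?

j

Apply the permutations in order: γ(b) = h, then β(h) = c, then α(c) = j. So (α ∘ β ∘ γ)(b) = j.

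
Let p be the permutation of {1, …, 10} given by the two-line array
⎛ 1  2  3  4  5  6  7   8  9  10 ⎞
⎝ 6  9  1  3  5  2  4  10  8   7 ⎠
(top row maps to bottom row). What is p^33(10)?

Tracing 10 → 7 → … returns to 10 after 9 steps, so 10 lies in a 9-cycle (1 6 2 9 8 10 7 4 3).
Powers repeat with period 9 on this cycle, and 33 mod 9 = 6, so p^33(10) = p^6(10).
Stepping 6 places around the cycle: 10 → 7 → 4 → 3 → 1 → 6 → 2.

2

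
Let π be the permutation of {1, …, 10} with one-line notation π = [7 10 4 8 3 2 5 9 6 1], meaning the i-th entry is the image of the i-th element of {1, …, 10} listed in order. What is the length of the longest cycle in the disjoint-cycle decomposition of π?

10

Decomposing into disjoint cycles gives (1, 7, 5, 3, 4, 8, 9, 6, 2, 10); the longest has length 10.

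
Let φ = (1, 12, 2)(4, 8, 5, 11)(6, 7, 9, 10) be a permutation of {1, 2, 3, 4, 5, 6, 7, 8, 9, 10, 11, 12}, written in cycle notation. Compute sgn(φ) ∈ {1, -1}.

1

The cycle lengths are 4, 4, 3, 1.
A cycle of length ℓ contributes ℓ−1 transpositions, so φ is a product of 3 + 3 + 2 = 8 transpositions — even.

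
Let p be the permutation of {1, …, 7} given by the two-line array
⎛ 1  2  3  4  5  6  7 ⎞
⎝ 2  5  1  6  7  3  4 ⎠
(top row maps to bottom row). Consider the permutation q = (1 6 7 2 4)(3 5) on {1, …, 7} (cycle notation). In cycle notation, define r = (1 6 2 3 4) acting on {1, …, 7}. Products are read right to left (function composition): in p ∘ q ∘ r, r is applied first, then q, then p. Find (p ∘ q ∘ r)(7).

Apply the permutations in order: r(7) = 7, then q(7) = 2, then p(2) = 5. So (p ∘ q ∘ r)(7) = 5.

5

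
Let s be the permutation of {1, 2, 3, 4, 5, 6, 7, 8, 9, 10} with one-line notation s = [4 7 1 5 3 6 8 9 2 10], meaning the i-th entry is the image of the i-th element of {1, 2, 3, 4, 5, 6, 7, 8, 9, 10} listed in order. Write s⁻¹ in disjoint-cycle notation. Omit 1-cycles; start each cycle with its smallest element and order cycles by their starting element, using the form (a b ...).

(1 3 5 4)(2 9 8 7)

The cycle decomposition of s is (1 4 5 3)(2 7 8 9).
Reversing each cycle (and rotating so the smallest element leads) gives s⁻¹ = (1 3 5 4)(2 9 8 7).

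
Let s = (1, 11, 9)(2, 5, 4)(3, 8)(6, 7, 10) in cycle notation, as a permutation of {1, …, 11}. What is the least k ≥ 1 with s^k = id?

6

The cycle type of s is (3, 3, 3, 2).
The order is lcm(3, 3, 3, 2) = 6.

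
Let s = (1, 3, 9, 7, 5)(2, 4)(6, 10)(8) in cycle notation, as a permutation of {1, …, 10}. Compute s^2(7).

7 lies in the 5-cycle (1, 3, 9, 7, 5).
Stepping 2 places around the cycle: 7 → 5 → 1.

1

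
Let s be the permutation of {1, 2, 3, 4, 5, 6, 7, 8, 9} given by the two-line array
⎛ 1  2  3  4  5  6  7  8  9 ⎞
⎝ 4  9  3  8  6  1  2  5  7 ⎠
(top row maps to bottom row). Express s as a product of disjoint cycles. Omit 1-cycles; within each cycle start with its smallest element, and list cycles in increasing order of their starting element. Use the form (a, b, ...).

Start at 1 and follow images: 1 → 4 → 8 → 5 → 6 → 1, giving the cycle (1, 4, 8, 5, 6).
Continuing from each remaining unvisited element yields (1, 4, 8, 5, 6)(2, 9, 7).

(1, 4, 8, 5, 6)(2, 9, 7)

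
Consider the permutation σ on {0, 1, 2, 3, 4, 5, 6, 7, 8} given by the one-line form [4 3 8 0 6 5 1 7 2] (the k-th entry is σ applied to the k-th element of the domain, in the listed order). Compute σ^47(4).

Tracing 4 → 6 → … returns to 4 after 5 steps, so 4 lies in a 5-cycle (0 4 6 1 3).
On a 5-cycle, σ^5 is the identity, so σ^47 = σ^2 there (47 ≡ 2 mod 5).
Stepping 2 places around the cycle: 4 → 6 → 1.

1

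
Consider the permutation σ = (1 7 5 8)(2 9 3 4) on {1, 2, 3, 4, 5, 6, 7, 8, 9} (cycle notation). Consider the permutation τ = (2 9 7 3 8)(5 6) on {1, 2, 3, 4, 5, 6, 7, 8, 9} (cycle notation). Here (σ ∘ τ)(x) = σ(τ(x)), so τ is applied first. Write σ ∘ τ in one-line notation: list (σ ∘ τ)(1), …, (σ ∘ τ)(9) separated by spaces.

Chase each element through τ then σ: 1 → 1 → 7; 2 → 9 → 3; 3 → 8 → 1; 4 → 4 → 2; 5 → 6 → 6; 6 → 5 → 8; 7 → 3 → 4; 8 → 2 → 9; 9 → 7 → 5.
So σ ∘ τ in one-line form is 7 3 1 2 6 8 4 9 5.

7 3 1 2 6 8 4 9 5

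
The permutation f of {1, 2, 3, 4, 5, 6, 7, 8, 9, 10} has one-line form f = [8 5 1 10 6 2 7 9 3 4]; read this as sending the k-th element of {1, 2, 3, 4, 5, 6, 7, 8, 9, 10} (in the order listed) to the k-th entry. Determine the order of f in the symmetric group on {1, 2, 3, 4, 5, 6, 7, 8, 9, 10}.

12

Writing f as disjoint cycles, the cycle lengths are 4, 3, 2, 1.
The order of f is the least common multiple of its cycle lengths: lcm(4, 3, 2) = 12.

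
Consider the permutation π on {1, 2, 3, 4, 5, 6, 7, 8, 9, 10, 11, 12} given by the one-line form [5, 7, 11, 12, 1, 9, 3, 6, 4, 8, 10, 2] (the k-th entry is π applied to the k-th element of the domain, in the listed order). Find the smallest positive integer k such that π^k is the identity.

The disjoint-cycle form of π has cycle lengths 10, 2.
The order of π is the least common multiple of its cycle lengths: lcm(10, 2) = 10.

10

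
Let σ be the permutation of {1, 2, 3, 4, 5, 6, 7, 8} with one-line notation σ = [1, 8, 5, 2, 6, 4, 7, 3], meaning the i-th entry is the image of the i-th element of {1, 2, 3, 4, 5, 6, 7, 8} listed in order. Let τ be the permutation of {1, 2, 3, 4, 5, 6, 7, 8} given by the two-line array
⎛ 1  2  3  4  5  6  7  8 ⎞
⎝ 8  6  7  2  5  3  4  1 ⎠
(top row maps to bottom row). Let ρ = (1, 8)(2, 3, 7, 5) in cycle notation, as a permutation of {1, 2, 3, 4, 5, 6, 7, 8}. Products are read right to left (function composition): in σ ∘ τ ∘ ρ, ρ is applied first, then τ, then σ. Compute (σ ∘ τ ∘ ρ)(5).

Chase 5: ρ(5) = 2; τ(2) = 6; σ(6) = 4. Hence (σ ∘ τ ∘ ρ)(5) = 4.

4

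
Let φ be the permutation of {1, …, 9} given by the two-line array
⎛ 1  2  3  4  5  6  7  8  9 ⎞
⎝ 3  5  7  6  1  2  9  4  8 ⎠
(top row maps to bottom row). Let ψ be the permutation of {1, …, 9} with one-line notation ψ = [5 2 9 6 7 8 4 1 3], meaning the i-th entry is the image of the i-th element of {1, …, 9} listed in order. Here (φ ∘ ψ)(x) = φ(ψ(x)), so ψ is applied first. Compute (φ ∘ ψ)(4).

First apply ψ: ψ(4) = 6, then φ(6) = 2. Thus (φ ∘ ψ)(4) = 2.

2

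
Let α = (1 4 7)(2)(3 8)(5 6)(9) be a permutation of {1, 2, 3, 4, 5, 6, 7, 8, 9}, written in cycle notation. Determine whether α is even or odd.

even

The cycle lengths are 3, 2, 2, 1, 1.
A cycle of length ℓ contributes ℓ−1 transpositions, so α is a product of 2 + 1 + 1 = 4 transpositions — even.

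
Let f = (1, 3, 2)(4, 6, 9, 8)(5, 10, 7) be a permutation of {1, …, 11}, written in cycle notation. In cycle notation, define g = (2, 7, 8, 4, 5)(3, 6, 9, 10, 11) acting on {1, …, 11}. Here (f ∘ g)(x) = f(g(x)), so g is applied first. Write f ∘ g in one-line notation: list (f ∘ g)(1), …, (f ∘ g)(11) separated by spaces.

3 5 9 10 1 8 4 6 7 11 2

For each element, apply g then f: 1 → 1 → 3; 2 → 7 → 5; 3 → 6 → 9; 4 → 5 → 10; 5 → 2 → 1; 6 → 9 → 8; 7 → 8 → 4; 8 → 4 → 6; 9 → 10 → 7; 10 → 11 → 11; 11 → 3 → 2.
So f ∘ g in one-line form is 3 5 9 10 1 8 4 6 7 11 2.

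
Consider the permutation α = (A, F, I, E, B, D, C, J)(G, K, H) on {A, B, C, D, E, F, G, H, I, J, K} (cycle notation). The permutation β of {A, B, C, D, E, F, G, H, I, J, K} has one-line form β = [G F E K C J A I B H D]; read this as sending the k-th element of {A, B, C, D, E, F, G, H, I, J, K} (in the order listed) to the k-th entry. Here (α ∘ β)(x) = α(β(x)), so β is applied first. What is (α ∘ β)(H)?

(α ∘ β)(H) = α(β(H)). β(H) = I, then α(I) = E. So (α ∘ β)(H) = E.

E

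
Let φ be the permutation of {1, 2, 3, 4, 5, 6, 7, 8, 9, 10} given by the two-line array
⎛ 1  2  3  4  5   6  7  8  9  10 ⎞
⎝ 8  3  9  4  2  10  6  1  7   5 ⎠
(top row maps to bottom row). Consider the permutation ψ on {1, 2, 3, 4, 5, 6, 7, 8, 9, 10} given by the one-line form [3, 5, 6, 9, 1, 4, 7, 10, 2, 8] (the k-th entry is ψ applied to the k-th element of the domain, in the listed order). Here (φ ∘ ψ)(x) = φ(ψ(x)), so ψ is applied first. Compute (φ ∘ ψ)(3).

10

(φ ∘ ψ)(3) = φ(ψ(3)). ψ(3) = 6, then φ(6) = 10. So (φ ∘ ψ)(3) = 10.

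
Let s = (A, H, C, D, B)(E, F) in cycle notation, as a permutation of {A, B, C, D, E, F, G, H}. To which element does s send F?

F appears in (E, F); the next entry (wrapping around) is E.

E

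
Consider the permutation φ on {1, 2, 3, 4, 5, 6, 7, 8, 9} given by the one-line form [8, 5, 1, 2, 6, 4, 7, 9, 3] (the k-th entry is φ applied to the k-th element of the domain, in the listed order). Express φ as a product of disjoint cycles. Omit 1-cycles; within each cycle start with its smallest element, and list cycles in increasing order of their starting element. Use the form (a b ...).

(1 8 9 3)(2 5 6 4)

Start at 1 and follow images: 1 → 8 → 9 → 3 → 1, giving the cycle (1 8 9 3).
Repeating from the next unused element and collecting all non-trivial cycles gives (1 8 9 3)(2 5 6 4).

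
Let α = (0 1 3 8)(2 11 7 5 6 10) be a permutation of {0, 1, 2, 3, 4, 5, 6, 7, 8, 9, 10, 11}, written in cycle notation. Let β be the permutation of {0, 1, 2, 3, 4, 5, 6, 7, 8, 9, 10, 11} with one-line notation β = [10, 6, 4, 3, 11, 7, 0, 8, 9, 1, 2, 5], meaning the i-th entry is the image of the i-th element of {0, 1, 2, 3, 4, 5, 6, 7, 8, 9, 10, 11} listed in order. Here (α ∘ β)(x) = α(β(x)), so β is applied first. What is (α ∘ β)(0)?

2

β(0) = 10, then α(10) = 2; composing gives (α ∘ β)(0) = 2.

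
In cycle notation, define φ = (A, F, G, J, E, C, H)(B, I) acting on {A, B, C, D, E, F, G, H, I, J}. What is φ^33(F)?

F lies in the 7-cycle (A, F, G, J, E, C, H).
On a 7-cycle, φ^7 is the identity, so φ^33 = φ^5 there (33 ≡ 5 mod 7).
Stepping 5 places around the cycle: F → G → J → E → C → H.

H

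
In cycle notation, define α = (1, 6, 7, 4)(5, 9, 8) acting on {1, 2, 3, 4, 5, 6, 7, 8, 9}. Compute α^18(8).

8 lies in the 3-cycle (5, 9, 8).
Powers repeat with period 3 on this cycle, and 18 mod 3 = 0, so α^18(8) = α^0(8).
So α^18(8) = 8.

8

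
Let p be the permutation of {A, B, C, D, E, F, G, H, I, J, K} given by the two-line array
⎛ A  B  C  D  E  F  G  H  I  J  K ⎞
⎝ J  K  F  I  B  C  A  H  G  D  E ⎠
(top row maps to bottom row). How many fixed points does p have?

1

The fixed points (elements with p(x) = x) are {H}, so there is 1.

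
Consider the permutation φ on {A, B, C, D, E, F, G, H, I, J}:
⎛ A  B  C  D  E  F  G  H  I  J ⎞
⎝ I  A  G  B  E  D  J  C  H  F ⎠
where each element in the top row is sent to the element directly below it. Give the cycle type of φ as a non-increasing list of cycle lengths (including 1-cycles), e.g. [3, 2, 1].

[9, 1]

The disjoint cycles are (A, I, H, C, G, J, F, D, B)(E), with lengths 9, 1 in non-increasing order.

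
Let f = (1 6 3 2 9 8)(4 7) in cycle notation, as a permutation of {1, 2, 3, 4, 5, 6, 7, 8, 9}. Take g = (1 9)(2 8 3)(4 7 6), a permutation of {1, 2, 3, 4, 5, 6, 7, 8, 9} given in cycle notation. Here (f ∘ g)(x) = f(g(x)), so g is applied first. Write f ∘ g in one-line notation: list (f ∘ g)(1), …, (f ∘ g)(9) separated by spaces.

8 1 9 4 5 7 3 2 6

Chase each element through g then f: 1 → 9 → 8; 2 → 8 → 1; 3 → 2 → 9; 4 → 7 → 4; 5 → 5 → 5; 6 → 4 → 7; 7 → 6 → 3; 8 → 3 → 2; 9 → 1 → 6.
Collecting the images, f ∘ g = [8 1 9 4 5 7 3 2 6].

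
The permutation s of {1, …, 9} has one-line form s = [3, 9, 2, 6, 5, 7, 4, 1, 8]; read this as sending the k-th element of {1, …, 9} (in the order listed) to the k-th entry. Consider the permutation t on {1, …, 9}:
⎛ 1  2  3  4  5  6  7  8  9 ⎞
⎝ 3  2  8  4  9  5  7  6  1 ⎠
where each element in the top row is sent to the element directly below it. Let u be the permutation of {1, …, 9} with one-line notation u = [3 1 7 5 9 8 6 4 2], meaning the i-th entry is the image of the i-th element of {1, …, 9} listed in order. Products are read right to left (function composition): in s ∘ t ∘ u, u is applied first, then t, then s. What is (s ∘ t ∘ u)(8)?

6

Chase 8: u(8) = 4; t(4) = 4; s(4) = 6. Hence (s ∘ t ∘ u)(8) = 6.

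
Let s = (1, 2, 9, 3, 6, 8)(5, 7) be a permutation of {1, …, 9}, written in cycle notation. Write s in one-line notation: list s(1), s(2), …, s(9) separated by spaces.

Each element maps to the next entry in its cycle (wrapping to the front): 1↦2, 2↦9, 3↦6, 4↦4, 5↦7, 6↦8, 7↦5, 8↦1, 9↦3.
So the one-line form is 2 9 6 4 7 8 5 1 3.

2 9 6 4 7 8 5 1 3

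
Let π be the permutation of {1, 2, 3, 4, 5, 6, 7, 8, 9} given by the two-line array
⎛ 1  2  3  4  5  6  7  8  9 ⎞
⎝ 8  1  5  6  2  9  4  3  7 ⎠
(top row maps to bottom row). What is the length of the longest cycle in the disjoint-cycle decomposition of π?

5

Decomposing into disjoint cycles gives (1 8 3 5 2)(4 6 9 7); the longest has length 5.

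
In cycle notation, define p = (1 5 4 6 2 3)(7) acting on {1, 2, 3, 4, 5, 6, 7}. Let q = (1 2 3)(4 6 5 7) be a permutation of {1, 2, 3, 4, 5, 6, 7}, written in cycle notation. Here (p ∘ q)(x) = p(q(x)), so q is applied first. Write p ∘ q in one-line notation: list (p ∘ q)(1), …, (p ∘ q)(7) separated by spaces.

For each element, apply q then p: 1 → 2 → 3; 2 → 3 → 1; 3 → 1 → 5; 4 → 6 → 2; 5 → 7 → 7; 6 → 5 → 4; 7 → 4 → 6.
Collecting the images, p ∘ q = [3 1 5 2 7 4 6].

3 1 5 2 7 4 6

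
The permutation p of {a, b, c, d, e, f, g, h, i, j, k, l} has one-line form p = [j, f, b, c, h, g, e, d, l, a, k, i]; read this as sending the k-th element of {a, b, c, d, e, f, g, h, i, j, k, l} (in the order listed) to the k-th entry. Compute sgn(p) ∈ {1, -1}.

1

In disjoint-cycle form the cycle lengths are 7, 2, 2, 1.
A cycle is odd iff its length is even; p has 2 even-length cycles, so sgn(p) = (−1)^2 and p is even.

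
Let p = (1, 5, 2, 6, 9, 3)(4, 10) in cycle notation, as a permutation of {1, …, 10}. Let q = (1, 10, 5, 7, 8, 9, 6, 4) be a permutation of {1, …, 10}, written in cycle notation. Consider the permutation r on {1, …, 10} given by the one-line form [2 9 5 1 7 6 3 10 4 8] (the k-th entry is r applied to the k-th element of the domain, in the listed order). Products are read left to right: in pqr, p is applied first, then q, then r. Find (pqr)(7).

10

(pqr)(7) = r(q(p(7))). p(7) = 7, then q(7) = 8, then r(8) = 10, so the result is 10.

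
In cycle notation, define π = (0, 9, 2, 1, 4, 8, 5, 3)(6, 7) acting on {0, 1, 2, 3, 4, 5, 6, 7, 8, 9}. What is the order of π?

8

The cycle type of π is (8, 2).
Since disjoint cycles commute, ord(π) = lcm(8, 2) = 8.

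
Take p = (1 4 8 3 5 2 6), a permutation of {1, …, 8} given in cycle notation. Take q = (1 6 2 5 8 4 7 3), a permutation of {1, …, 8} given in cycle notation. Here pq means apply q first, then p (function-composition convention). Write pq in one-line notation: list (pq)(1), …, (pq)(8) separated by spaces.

For each element, apply q then p: 1 → 6 → 1; 2 → 5 → 2; 3 → 1 → 4; 4 → 7 → 7; 5 → 8 → 3; 6 → 2 → 6; 7 → 3 → 5; 8 → 4 → 8.
So pq in one-line form is 1 2 4 7 3 6 5 8.

1 2 4 7 3 6 5 8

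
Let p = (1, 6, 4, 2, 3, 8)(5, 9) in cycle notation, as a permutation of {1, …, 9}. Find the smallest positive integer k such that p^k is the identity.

6

The cycle type of p is (6, 2, 1).
The order of p is the least common multiple of its cycle lengths: lcm(6, 2) = 6.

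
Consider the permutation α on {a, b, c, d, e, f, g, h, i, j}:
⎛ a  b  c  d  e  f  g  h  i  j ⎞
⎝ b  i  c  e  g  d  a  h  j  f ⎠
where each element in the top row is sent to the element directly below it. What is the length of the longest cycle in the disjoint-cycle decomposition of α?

Decomposing into disjoint cycles gives (a, b, i, j, f, d, e, g); the longest has length 8.

8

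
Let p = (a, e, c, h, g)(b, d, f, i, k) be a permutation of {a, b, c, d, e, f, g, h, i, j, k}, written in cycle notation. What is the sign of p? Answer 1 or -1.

1

The cycle lengths are 5, 5, 1.
A cycle is odd iff its length is even; p has 0 even-length cycles, so sgn(p) = (−1)^0 and p is even.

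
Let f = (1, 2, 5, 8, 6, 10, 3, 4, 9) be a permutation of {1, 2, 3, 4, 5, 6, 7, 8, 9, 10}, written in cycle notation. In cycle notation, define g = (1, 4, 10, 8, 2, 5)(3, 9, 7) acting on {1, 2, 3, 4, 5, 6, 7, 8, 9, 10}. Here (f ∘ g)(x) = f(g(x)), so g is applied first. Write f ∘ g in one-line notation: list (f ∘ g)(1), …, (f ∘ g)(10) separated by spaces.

(f ∘ g)(x) = f(g(x)). Computing each image: f(g(1)) = f(4) = 9, f(g(2)) = f(5) = 8, f(g(3)) = f(9) = 1, f(g(4)) = f(10) = 3, f(g(5)) = f(1) = 2, f(g(6)) = f(6) = 10, f(g(7)) = f(3) = 4, f(g(8)) = f(2) = 5, f(g(9)) = f(7) = 7, f(g(10)) = f(8) = 6.
Hence f ∘ g = [9 8 1 3 2 10 4 5 7 6].

9 8 1 3 2 10 4 5 7 6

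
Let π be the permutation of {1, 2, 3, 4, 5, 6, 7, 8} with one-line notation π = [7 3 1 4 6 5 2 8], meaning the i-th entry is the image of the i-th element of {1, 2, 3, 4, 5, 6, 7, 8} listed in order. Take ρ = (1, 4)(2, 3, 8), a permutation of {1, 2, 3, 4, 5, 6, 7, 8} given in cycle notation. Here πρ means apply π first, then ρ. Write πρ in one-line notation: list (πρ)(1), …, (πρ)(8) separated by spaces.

7 8 4 1 6 5 3 2

Chase each element through π then ρ: 1 → 7 → 7; 2 → 3 → 8; 3 → 1 → 4; 4 → 4 → 1; 5 → 6 → 6; 6 → 5 → 5; 7 → 2 → 3; 8 → 8 → 2.
So πρ in one-line form is 7 8 4 1 6 5 3 2.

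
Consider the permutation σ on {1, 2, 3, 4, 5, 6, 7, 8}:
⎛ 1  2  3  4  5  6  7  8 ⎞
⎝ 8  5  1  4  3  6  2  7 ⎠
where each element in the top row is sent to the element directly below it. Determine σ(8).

The entry below 8 in the array is 7, so σ(8) = 7.

7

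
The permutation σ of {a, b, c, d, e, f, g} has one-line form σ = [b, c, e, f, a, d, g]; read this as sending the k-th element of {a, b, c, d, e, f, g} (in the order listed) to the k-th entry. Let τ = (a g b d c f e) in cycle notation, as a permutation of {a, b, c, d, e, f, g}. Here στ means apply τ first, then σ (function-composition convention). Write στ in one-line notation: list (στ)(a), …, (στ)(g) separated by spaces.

For each element, apply τ then σ: a → g → g; b → d → f; c → f → d; d → c → e; e → a → b; f → e → a; g → b → c.
Collecting the images, στ = [g f d e b a c].

g f d e b a c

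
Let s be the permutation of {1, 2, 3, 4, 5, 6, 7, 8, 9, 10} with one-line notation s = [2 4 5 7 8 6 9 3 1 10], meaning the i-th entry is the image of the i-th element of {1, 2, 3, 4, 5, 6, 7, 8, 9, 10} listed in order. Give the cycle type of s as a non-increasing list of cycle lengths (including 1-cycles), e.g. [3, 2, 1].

[5, 3, 1, 1]

The disjoint cycles are (1, 2, 4, 7, 9)(3, 5, 8)(6)(10), with lengths 5, 3, 1, 1 in non-increasing order.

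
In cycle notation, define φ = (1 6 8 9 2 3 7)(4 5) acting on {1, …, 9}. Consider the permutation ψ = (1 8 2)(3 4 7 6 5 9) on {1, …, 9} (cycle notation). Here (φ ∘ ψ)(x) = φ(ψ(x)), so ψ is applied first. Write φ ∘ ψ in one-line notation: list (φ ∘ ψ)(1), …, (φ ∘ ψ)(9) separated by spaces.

9 6 5 1 2 4 8 3 7

For each element, apply ψ then φ: 1 → 8 → 9; 2 → 1 → 6; 3 → 4 → 5; 4 → 7 → 1; 5 → 9 → 2; 6 → 5 → 4; 7 → 6 → 8; 8 → 2 → 3; 9 → 3 → 7.
Collecting the images, φ ∘ ψ = [9 6 5 1 2 4 8 3 7].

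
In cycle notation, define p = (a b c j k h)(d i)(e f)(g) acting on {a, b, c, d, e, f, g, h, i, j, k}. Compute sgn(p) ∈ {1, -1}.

The cycle lengths are 6, 2, 2, 1.
A cycle of length ℓ contributes ℓ−1 transpositions, so p is a product of 5 + 1 + 1 = 7 transpositions — odd.

-1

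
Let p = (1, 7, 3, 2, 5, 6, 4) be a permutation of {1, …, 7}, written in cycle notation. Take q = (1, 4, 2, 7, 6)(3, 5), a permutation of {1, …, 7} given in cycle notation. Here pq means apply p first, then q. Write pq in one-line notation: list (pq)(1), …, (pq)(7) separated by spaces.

6 3 7 4 1 2 5

(pq)(x) = q(p(x)). Computing each image: q(p(1)) = q(7) = 6, q(p(2)) = q(5) = 3, q(p(3)) = q(2) = 7, q(p(4)) = q(1) = 4, q(p(5)) = q(6) = 1, q(p(6)) = q(4) = 2, q(p(7)) = q(3) = 5.
Hence pq = [6 3 7 4 1 2 5].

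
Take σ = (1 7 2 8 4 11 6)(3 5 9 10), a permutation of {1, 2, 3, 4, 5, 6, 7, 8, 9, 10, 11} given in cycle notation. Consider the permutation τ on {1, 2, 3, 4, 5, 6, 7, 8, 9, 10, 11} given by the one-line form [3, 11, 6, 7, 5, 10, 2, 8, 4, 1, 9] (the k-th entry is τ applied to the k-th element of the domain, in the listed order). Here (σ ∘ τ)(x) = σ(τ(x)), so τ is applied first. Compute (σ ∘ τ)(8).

4

(σ ∘ τ)(8) = σ(τ(8)). τ(8) = 8, then σ(8) = 4. So (σ ∘ τ)(8) = 4.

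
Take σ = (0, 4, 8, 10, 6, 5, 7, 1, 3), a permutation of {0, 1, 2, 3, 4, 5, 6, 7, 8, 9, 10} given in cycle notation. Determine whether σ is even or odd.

even

The cycle lengths are 9, 1, 1.
A cycle is odd iff its length is even; σ has 0 even-length cycles, so sgn(σ) = (−1)^0 and σ is even.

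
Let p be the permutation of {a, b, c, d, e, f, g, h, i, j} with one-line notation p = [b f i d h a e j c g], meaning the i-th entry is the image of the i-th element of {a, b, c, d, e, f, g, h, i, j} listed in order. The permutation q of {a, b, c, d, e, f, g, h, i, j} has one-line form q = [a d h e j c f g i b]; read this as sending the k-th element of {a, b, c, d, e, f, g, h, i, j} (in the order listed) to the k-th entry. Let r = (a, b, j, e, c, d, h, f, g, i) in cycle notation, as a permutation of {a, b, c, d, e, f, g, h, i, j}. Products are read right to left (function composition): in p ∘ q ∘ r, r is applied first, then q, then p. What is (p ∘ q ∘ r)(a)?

Chase a: r(a) = b; q(b) = d; p(d) = d. Hence (p ∘ q ∘ r)(a) = d.

d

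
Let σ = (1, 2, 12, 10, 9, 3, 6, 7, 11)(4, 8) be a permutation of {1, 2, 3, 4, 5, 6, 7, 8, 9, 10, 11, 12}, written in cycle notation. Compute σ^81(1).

1

1 lies in the 9-cycle (1, 2, 12, 10, 9, 3, 6, 7, 11).
On a 9-cycle, σ^9 is the identity, so σ^81 = σ^0 there (81 ≡ 0 mod 9).
So σ^81(1) = 1.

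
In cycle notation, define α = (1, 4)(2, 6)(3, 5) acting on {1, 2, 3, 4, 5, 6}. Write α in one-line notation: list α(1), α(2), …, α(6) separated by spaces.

Reading each image from the cycles: 1→4, 2→6, 3→5, 4→1, 5→3, 6→2.
So the one-line form is 4 6 5 1 3 2.

4 6 5 1 3 2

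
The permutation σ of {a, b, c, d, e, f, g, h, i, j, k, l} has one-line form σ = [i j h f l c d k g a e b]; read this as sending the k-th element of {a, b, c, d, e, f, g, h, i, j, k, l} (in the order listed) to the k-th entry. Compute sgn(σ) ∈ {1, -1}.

-1

In disjoint-cycle form the cycle lengths are 12.
A cycle of length ℓ contributes ℓ−1 transpositions, so σ is a product of 11 transpositions — odd.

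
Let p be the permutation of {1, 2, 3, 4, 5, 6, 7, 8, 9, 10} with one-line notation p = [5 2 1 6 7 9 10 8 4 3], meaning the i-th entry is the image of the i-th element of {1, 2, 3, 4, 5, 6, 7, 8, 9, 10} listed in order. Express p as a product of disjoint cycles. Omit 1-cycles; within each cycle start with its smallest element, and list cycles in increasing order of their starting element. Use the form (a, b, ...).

From 1: 1 → 5 → 7 → 10 → 3 → 1, closing the cycle (1, 5, 7, 10, 3).
Repeating from the next unused element and collecting all non-trivial cycles gives (1, 5, 7, 10, 3)(4, 6, 9).

(1, 5, 7, 10, 3)(4, 6, 9)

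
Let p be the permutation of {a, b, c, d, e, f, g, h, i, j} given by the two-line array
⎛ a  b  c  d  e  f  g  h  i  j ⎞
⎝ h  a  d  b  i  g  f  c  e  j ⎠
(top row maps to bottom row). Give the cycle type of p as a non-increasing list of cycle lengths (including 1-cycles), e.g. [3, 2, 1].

[5, 2, 2, 1]

The disjoint cycles are (a h c d b)(e i)(f g)(j), with lengths 5, 2, 2, 1 in non-increasing order.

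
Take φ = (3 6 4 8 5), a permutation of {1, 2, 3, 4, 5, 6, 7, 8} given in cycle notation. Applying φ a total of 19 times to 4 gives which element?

6

4 lies in the 5-cycle (3 6 4 8 5).
On a 5-cycle, φ^5 is the identity, so φ^19 = φ^4 there (19 ≡ 4 mod 5).
Advancing 4 steps from 4: 4 → 8 → 5 → 3 → 6.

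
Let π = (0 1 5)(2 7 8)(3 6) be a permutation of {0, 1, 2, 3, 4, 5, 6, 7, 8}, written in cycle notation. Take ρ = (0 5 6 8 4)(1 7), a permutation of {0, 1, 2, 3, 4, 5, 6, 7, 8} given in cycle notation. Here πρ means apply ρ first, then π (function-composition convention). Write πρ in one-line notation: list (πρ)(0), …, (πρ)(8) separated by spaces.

0 8 7 6 1 3 2 5 4

For each element, apply ρ then π: 0 → 5 → 0; 1 → 7 → 8; 2 → 2 → 7; 3 → 3 → 6; 4 → 0 → 1; 5 → 6 → 3; 6 → 8 → 2; 7 → 1 → 5; 8 → 4 → 4.
So πρ in one-line form is 0 8 7 6 1 3 2 5 4.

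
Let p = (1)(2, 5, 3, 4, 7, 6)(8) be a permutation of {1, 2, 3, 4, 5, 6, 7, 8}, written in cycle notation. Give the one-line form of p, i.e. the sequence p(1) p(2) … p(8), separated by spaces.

Image by image: 1→1, 2→5, 3→4, 4→7, 5→3, 6→2, 7→6, 8→8.
Listing these in domain order gives 1 5 4 7 3 2 6 8.

1 5 4 7 3 2 6 8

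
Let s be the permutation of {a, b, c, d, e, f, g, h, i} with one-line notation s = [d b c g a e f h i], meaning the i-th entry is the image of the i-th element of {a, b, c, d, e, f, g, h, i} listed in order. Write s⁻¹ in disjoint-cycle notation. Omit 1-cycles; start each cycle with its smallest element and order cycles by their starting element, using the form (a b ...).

First write s in disjoint cycles: (a d g f e).
Reversing each cycle (and rotating so the smallest element leads) gives s⁻¹ = (a e f g d).

(a e f g d)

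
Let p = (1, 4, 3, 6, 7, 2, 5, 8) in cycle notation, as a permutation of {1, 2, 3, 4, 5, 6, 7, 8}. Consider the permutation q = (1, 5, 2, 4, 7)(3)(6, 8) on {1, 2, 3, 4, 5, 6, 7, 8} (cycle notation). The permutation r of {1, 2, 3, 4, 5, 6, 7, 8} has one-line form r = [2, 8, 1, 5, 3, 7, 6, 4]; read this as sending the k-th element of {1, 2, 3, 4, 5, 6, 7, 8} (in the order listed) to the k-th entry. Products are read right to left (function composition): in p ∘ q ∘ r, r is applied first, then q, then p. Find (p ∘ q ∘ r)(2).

7

Apply the permutations in order: r(2) = 8, then q(8) = 6, then p(6) = 7. So (p ∘ q ∘ r)(2) = 7.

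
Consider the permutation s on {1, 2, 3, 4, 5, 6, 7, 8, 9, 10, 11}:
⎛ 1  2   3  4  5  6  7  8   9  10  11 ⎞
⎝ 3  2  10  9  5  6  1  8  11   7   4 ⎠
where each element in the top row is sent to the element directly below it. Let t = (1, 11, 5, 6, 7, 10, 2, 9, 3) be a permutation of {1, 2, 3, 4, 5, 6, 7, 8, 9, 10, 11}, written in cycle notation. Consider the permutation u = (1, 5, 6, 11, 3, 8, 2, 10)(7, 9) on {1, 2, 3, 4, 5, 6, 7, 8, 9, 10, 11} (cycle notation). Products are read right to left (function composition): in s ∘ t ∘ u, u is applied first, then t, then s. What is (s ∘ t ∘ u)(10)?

4

Apply the permutations in order: u(10) = 1, then t(1) = 11, then s(11) = 4. So (s ∘ t ∘ u)(10) = 4.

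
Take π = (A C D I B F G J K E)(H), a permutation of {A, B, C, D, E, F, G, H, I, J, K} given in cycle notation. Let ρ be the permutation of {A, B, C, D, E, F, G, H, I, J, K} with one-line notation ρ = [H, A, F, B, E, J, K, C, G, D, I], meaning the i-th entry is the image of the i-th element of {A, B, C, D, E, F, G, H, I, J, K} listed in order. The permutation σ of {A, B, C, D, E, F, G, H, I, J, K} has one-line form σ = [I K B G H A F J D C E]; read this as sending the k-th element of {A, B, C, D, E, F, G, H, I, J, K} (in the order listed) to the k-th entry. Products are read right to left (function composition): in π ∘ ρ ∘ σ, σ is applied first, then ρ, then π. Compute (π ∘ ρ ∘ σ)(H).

I

Chase H: σ(H) = J; ρ(J) = D; π(D) = I. Hence (π ∘ ρ ∘ σ)(H) = I.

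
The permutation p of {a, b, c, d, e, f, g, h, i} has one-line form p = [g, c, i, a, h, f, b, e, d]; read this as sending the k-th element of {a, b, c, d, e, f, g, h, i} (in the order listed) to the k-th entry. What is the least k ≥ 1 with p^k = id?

Decomposing into disjoint cycles gives cycle lengths 6, 2, 1.
Since disjoint cycles commute, ord(p) = lcm(6, 2) = 6.

6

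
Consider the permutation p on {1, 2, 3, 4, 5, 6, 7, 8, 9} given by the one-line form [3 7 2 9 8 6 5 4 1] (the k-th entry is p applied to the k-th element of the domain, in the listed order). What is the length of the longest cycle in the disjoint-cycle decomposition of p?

8

Decomposing into disjoint cycles gives (1, 3, 2, 7, 5, 8, 4, 9); the longest has length 8.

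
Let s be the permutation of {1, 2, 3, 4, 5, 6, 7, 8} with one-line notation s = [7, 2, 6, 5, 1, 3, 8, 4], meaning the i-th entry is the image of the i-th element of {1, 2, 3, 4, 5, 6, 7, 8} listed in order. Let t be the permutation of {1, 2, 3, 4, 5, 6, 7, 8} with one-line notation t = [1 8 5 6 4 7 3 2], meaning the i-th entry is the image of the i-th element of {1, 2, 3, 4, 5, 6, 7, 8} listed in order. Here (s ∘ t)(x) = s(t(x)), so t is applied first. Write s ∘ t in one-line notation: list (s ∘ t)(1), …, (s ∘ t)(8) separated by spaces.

7 4 1 3 5 8 6 2

(s ∘ t)(x) = s(t(x)). Computing each image: s(t(1)) = s(1) = 7, s(t(2)) = s(8) = 4, s(t(3)) = s(5) = 1, s(t(4)) = s(6) = 3, s(t(5)) = s(4) = 5, s(t(6)) = s(7) = 8, s(t(7)) = s(3) = 6, s(t(8)) = s(2) = 2.
Hence s ∘ t = [7 4 1 3 5 8 6 2].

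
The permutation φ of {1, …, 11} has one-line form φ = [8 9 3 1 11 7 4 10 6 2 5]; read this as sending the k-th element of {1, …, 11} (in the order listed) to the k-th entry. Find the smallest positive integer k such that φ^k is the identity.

8

Writing φ as disjoint cycles, the cycle lengths are 8, 2, 1.
The order of φ is the least common multiple of its cycle lengths: lcm(8, 2) = 8.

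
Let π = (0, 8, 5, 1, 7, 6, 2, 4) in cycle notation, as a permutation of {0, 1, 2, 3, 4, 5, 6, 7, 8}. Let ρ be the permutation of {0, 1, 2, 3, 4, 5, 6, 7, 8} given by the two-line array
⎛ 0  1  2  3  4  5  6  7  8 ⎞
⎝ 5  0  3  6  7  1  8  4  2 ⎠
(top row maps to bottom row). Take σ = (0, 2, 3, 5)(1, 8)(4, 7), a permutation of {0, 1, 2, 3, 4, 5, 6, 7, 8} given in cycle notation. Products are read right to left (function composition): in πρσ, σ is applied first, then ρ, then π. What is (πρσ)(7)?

(πρσ)(7) = π(ρ(σ(7))). σ(7) = 4, then ρ(4) = 7, then π(7) = 6, so the result is 6.

6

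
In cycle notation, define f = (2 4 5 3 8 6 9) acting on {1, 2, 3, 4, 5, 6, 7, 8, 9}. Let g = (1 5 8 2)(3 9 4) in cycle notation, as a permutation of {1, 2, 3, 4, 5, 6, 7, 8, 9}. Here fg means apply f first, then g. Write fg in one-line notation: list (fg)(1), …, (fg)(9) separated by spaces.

5 3 2 8 9 4 7 6 1

(fg)(x) = g(f(x)). Computing each image: g(f(1)) = g(1) = 5, g(f(2)) = g(4) = 3, g(f(3)) = g(8) = 2, g(f(4)) = g(5) = 8, g(f(5)) = g(3) = 9, g(f(6)) = g(9) = 4, g(f(7)) = g(7) = 7, g(f(8)) = g(6) = 6, g(f(9)) = g(2) = 1.
Hence fg = [5 3 2 8 9 4 7 6 1].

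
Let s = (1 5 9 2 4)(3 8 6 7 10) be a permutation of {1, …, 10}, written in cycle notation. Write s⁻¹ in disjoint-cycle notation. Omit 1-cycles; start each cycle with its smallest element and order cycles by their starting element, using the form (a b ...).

Inverting a permutation written in cycle notation just reverses the order within every cycle.
Reversing each cycle of s and rotating so the smallest element leads gives (1 4 2 9 5)(3 10 7 6 8).

(1 4 2 9 5)(3 10 7 6 8)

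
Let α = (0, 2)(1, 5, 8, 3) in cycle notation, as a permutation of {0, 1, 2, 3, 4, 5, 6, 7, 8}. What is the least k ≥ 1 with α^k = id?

The cycle type of α is (4, 2, 1, 1, 1).
The order of α is the least common multiple of its cycle lengths: lcm(4, 2) = 4.

4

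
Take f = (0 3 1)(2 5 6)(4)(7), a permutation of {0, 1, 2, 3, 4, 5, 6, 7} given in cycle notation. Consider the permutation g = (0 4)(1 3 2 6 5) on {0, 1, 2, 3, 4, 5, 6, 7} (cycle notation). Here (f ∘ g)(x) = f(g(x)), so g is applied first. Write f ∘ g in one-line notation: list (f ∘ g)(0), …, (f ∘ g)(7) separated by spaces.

4 1 2 5 3 0 6 7

(f ∘ g)(x) = f(g(x)). Computing each image: f(g(0)) = f(4) = 4, f(g(1)) = f(3) = 1, f(g(2)) = f(6) = 2, f(g(3)) = f(2) = 5, f(g(4)) = f(0) = 3, f(g(5)) = f(1) = 0, f(g(6)) = f(5) = 6, f(g(7)) = f(7) = 7.
Hence f ∘ g = [4 1 2 5 3 0 6 7].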